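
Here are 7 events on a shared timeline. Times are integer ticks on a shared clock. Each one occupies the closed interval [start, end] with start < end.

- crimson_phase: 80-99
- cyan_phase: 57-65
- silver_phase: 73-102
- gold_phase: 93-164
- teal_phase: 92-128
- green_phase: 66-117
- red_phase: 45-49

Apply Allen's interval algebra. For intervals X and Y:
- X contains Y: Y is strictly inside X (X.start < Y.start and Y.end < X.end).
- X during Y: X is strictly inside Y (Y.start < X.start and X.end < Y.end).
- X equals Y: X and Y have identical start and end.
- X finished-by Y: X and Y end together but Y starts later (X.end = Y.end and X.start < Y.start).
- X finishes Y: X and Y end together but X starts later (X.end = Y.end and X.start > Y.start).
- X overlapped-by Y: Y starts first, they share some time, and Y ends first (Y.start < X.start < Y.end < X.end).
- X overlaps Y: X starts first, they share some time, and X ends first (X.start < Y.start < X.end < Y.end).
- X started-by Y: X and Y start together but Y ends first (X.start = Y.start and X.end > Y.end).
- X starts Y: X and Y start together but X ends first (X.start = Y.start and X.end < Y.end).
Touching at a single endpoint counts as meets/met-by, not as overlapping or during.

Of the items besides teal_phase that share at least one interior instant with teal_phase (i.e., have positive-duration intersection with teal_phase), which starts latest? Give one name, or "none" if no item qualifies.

Target teal_phase = [92, 128].
crimson_phase [80, 99] → overlaps → candidate.
cyan_phase [57, 65] → before → excluded.
gold_phase [93, 164] → overlapped-by → candidate.
green_phase [66, 117] → overlaps → candidate.
red_phase [45, 49] → before → excluded.
silver_phase [73, 102] → overlaps → candidate.
Among candidates, latest start is 93 → gold_phase.

gold_phase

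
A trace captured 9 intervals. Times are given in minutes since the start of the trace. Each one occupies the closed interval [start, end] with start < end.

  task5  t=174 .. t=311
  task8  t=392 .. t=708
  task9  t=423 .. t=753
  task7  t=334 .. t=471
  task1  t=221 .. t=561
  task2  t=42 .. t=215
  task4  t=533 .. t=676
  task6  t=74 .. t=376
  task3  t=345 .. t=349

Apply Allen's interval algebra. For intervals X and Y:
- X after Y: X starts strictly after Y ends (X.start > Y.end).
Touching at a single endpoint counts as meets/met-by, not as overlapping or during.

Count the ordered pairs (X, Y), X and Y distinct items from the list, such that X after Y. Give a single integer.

Checking all 72 ordered pairs for relation 'after'; matching pairs in alphabetical order:
(task1, task2): task1 after task2 ✓
(task3, task2): task3 after task2 ✓
(task3, task5): task3 after task5 ✓
(task4, task2): task4 after task2 ✓
(task4, task3): task4 after task3 ✓
(task4, task5): task4 after task5 ✓
(task4, task6): task4 after task6 ✓
(task4, task7): task4 after task7 ✓
(task7, task2): task7 after task2 ✓
(task7, task5): task7 after task5 ✓
(task8, task2): task8 after task2 ✓
(task8, task3): task8 after task3 ✓
(task8, task5): task8 after task5 ✓
(task8, task6): task8 after task6 ✓
(task9, task2): task9 after task2 ✓
(task9, task3): task9 after task3 ✓
(task9, task5): task9 after task5 ✓
(task9, task6): task9 after task6 ✓
Count: 18.

18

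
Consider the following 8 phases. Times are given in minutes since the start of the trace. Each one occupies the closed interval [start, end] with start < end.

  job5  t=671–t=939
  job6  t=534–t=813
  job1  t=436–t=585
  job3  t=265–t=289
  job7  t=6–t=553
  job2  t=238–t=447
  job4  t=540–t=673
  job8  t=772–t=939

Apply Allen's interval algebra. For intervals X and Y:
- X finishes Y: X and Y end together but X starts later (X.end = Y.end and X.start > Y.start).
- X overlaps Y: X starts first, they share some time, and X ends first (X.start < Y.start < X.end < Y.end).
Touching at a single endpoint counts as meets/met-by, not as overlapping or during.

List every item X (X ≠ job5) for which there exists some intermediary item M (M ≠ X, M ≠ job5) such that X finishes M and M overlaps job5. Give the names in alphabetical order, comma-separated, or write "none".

Target job5 = [t=671, t=939].
Intermediaries M with M overlaps job5: job4, job6.
Via job4 — items with X finishes job4: none.
Via job6 — items with X finishes job6: none.
Union: none.

none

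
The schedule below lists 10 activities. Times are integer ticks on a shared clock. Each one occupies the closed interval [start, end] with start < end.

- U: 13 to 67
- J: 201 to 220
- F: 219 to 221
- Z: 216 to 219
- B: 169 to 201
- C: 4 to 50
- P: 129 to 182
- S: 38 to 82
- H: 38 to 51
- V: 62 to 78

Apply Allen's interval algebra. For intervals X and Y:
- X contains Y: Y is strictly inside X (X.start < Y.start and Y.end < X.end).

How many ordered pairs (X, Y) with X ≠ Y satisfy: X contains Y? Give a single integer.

Checking all 90 ordered pairs for relation 'contains'; matching pairs in alphabetical order:
(J, Z): J contains Z ✓
(S, V): S contains V ✓
(U, H): U contains H ✓
Count: 3.

3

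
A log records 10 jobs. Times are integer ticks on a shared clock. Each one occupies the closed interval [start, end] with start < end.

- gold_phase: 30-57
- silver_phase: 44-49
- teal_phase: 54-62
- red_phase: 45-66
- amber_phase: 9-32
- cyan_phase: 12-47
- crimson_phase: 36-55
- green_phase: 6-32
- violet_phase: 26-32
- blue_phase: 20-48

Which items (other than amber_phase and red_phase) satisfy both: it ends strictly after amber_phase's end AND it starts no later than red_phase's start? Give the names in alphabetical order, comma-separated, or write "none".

blue_phase, crimson_phase, cyan_phase, gold_phase, silver_phase

Conditions: its end is strictly after amber_phase's end (X.end > 32) AND its start is no later than red_phase's start (X.start <= 45).
blue_phase: end 48 > 32? ✓; start 20 <= 45? ✓ → yes.
crimson_phase: end 55 > 32? ✓; start 36 <= 45? ✓ → yes.
cyan_phase: end 47 > 32? ✓; start 12 <= 45? ✓ → yes.
gold_phase: end 57 > 32? ✓; start 30 <= 45? ✓ → yes.
green_phase: end 32 > 32? ✗; start 6 <= 45? ✓ → no.
silver_phase: end 49 > 32? ✓; start 44 <= 45? ✓ → yes.
teal_phase: end 62 > 32? ✓; start 54 <= 45? ✗ → no.
violet_phase: end 32 > 32? ✗; start 26 <= 45? ✓ → no.
Result: blue_phase, crimson_phase, cyan_phase, gold_phase, silver_phase.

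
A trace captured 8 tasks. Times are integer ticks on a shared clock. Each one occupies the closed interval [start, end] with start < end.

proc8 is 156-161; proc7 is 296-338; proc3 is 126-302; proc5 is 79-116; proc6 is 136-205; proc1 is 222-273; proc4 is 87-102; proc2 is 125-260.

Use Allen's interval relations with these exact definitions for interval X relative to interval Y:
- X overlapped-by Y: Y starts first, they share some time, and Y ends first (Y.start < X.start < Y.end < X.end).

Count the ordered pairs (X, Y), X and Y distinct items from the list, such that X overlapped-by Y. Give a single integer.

3

Checking all 56 ordered pairs for relation 'overlapped-by'; matching pairs in alphabetical order:
(proc1, proc2): proc1 overlapped-by proc2 ✓
(proc3, proc2): proc3 overlapped-by proc2 ✓
(proc7, proc3): proc7 overlapped-by proc3 ✓
Count: 3.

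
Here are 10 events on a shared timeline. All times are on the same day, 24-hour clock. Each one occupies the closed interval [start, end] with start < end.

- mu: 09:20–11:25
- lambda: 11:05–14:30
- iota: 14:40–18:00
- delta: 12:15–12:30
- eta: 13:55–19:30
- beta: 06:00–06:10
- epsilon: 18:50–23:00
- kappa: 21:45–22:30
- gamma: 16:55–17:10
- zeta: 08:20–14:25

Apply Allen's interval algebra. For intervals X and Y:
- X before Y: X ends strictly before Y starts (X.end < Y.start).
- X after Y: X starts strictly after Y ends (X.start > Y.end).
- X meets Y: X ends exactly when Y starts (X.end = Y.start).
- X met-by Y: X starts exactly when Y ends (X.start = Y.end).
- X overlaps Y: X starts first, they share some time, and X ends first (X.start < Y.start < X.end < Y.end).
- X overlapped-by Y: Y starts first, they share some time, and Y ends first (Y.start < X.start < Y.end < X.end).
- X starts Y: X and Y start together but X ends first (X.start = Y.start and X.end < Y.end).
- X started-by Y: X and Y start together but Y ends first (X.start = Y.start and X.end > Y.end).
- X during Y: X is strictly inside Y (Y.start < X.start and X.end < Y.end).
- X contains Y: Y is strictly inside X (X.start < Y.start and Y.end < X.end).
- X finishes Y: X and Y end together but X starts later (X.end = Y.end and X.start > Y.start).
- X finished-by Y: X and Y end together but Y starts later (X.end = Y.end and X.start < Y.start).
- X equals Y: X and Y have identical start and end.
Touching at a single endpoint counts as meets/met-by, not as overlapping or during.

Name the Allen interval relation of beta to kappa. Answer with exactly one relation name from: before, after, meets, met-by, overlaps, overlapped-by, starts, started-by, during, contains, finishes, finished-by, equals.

beta = [06:00, 06:10]; kappa = [21:45, 22:30].
Compare endpoints: beta.start < kappa.start, beta.start < kappa.end, beta.end < kappa.start, beta.end < kappa.end.
That pattern is 'before'.

before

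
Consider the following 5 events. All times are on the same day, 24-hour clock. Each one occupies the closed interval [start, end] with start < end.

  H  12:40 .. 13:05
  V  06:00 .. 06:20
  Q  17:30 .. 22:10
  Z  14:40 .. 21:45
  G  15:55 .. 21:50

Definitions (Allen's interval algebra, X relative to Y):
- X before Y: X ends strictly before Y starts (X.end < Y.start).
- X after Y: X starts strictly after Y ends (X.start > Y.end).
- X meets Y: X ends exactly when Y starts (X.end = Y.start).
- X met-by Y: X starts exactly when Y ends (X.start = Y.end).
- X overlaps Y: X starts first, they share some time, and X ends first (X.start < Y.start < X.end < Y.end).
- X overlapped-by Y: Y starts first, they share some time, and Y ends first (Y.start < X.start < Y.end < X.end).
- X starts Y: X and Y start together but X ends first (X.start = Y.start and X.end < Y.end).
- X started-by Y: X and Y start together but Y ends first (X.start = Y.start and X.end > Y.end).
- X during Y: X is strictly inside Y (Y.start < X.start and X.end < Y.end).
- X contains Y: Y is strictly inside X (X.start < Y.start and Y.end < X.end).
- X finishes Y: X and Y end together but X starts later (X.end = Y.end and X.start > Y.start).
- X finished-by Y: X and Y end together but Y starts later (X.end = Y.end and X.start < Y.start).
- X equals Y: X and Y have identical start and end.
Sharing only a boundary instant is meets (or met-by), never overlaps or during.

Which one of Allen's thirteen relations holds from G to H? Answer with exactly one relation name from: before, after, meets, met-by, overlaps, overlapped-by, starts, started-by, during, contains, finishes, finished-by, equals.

G = [15:55, 21:50]; H = [12:40, 13:05].
Compare endpoints: G.start > H.start, G.start > H.end, G.end > H.start, G.end > H.end.
That pattern is 'after'.

after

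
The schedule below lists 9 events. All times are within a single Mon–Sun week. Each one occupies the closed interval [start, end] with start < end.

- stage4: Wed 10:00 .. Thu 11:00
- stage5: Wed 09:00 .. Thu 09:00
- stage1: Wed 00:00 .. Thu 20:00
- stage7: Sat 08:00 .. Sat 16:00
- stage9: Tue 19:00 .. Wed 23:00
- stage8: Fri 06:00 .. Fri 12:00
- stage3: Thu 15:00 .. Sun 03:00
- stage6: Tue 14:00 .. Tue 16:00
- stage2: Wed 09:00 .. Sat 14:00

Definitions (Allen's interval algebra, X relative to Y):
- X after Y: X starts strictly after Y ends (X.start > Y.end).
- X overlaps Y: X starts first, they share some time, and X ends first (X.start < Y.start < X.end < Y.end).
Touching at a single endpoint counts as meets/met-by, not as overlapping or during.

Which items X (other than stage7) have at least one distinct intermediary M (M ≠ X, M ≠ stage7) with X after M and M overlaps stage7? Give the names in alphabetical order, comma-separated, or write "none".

none

Target stage7 = [Sat 08:00, Sat 16:00].
Intermediaries M with M overlaps stage7: stage2.
Via stage2 — items with X after stage2: none.
Union: none.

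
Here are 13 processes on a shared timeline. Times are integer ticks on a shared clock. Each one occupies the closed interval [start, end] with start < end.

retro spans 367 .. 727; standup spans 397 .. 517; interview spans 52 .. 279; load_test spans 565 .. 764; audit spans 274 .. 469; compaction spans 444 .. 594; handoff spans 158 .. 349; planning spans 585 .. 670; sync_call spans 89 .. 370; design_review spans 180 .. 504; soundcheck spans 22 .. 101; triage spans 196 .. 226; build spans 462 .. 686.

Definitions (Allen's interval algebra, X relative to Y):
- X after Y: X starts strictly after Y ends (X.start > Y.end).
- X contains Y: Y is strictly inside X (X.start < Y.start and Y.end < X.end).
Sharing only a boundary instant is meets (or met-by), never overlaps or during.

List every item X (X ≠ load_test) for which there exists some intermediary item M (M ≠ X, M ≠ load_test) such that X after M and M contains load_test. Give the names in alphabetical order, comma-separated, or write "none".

none

Target load_test = [565, 764].
Intermediaries M with M contains load_test: none.
Union: none.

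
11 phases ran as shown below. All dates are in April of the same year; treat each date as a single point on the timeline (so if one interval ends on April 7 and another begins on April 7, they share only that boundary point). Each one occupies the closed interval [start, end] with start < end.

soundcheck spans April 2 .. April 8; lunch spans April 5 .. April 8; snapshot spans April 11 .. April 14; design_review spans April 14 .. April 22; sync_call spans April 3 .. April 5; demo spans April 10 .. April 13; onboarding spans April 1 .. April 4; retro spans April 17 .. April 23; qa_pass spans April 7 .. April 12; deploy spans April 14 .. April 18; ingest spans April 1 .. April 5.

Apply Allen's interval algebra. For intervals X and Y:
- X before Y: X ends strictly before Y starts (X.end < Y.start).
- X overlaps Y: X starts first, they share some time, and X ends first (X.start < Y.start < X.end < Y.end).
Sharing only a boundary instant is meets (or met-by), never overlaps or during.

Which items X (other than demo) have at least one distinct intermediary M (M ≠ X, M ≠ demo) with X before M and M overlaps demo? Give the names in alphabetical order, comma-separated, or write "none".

ingest, onboarding, sync_call

Target demo = [April 10, April 13].
Intermediaries M with M overlaps demo: qa_pass.
Via qa_pass — items with X before qa_pass: ingest, onboarding, sync_call.
Union: ingest, onboarding, sync_call.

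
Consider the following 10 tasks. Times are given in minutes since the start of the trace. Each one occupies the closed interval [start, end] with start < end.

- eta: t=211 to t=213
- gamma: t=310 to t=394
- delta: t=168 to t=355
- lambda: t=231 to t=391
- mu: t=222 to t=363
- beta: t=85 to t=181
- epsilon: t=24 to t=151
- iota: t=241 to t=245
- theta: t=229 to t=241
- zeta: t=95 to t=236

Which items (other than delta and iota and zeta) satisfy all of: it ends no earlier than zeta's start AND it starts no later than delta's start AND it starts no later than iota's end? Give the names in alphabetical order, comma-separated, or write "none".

beta, epsilon

Conditions: its end is no earlier than zeta's start (X.end >= t=95) AND its start is no later than delta's start (X.start <= t=168) AND its start is no later than iota's end (X.start <= t=245).
beta: end t=181 >= t=95? ✓; start t=85 <= t=168? ✓; start t=85 <= t=245? ✓ → yes.
epsilon: end t=151 >= t=95? ✓; start t=24 <= t=168? ✓; start t=24 <= t=245? ✓ → yes.
eta: end t=213 >= t=95? ✓; start t=211 <= t=168? ✗; start t=211 <= t=245? ✓ → no.
gamma: end t=394 >= t=95? ✓; start t=310 <= t=168? ✗; start t=310 <= t=245? ✗ → no.
lambda: end t=391 >= t=95? ✓; start t=231 <= t=168? ✗; start t=231 <= t=245? ✓ → no.
mu: end t=363 >= t=95? ✓; start t=222 <= t=168? ✗; start t=222 <= t=245? ✓ → no.
theta: end t=241 >= t=95? ✓; start t=229 <= t=168? ✗; start t=229 <= t=245? ✓ → no.
Result: beta, epsilon.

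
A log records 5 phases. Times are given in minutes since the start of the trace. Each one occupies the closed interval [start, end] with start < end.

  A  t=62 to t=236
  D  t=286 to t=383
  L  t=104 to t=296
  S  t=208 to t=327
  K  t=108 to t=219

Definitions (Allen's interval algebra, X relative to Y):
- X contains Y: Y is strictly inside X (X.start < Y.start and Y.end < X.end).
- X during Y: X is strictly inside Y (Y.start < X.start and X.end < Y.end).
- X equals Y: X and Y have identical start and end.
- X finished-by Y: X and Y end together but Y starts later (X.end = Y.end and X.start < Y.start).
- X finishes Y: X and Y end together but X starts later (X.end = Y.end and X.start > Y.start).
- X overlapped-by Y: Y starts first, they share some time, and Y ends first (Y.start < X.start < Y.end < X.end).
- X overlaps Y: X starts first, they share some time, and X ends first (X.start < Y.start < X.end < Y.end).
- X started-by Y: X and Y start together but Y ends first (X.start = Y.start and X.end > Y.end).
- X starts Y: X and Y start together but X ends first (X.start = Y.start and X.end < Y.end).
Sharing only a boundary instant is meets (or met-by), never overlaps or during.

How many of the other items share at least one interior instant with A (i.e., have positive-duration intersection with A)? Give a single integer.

3

Target A = [t=62, t=236].
D [t=286, t=383] → after → no.
K [t=108, t=219] → during → counts.
L [t=104, t=296] → overlapped-by → counts.
S [t=208, t=327] → overlapped-by → counts.
Total: 3.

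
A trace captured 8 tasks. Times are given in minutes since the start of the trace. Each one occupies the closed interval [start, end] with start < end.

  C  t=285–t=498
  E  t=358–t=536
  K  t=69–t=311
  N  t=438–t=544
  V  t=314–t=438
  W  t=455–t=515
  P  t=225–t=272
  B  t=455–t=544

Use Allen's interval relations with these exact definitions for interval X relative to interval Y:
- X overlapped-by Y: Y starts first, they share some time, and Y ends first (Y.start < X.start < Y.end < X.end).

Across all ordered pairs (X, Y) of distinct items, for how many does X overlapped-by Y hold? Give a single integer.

8

Checking all 56 ordered pairs for relation 'overlapped-by'; matching pairs in alphabetical order:
(B, C): B overlapped-by C ✓
(B, E): B overlapped-by E ✓
(C, K): C overlapped-by K ✓
(E, C): E overlapped-by C ✓
(E, V): E overlapped-by V ✓
(N, C): N overlapped-by C ✓
(N, E): N overlapped-by E ✓
(W, C): W overlapped-by C ✓
Count: 8.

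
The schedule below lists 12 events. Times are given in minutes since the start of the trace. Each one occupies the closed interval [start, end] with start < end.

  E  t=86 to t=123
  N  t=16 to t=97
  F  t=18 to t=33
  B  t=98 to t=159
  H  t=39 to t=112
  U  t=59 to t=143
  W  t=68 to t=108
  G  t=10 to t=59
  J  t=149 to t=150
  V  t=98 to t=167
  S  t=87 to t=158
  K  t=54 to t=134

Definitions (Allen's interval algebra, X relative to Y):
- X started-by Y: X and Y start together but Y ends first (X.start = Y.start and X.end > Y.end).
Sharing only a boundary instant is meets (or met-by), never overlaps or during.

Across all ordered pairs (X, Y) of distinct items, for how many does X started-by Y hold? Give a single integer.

Checking all 132 ordered pairs for relation 'started-by'; matching pairs in alphabetical order:
(V, B): V started-by B ✓
Count: 1.

1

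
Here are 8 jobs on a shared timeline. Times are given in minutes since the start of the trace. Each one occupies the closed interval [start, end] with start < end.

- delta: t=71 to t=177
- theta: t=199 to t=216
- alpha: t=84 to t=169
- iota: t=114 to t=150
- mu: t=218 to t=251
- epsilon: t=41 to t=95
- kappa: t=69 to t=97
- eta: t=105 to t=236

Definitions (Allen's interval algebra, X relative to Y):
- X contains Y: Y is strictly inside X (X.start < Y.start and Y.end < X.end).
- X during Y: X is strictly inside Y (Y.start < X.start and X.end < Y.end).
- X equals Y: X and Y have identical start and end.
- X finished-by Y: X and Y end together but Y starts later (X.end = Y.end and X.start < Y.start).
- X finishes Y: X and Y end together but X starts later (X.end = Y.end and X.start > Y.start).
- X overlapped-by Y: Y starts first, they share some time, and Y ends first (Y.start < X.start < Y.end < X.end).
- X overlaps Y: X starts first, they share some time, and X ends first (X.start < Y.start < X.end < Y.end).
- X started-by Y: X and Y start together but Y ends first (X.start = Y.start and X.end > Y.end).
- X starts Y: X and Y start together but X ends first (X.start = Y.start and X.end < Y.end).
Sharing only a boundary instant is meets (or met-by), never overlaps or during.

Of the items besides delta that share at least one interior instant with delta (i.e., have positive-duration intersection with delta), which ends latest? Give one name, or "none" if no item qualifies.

eta

Target delta = [t=71, t=177].
alpha [t=84, t=169] → during → candidate.
epsilon [t=41, t=95] → overlaps → candidate.
eta [t=105, t=236] → overlapped-by → candidate.
iota [t=114, t=150] → during → candidate.
kappa [t=69, t=97] → overlaps → candidate.
mu [t=218, t=251] → after → excluded.
theta [t=199, t=216] → after → excluded.
Among candidates, latest end is t=236 → eta.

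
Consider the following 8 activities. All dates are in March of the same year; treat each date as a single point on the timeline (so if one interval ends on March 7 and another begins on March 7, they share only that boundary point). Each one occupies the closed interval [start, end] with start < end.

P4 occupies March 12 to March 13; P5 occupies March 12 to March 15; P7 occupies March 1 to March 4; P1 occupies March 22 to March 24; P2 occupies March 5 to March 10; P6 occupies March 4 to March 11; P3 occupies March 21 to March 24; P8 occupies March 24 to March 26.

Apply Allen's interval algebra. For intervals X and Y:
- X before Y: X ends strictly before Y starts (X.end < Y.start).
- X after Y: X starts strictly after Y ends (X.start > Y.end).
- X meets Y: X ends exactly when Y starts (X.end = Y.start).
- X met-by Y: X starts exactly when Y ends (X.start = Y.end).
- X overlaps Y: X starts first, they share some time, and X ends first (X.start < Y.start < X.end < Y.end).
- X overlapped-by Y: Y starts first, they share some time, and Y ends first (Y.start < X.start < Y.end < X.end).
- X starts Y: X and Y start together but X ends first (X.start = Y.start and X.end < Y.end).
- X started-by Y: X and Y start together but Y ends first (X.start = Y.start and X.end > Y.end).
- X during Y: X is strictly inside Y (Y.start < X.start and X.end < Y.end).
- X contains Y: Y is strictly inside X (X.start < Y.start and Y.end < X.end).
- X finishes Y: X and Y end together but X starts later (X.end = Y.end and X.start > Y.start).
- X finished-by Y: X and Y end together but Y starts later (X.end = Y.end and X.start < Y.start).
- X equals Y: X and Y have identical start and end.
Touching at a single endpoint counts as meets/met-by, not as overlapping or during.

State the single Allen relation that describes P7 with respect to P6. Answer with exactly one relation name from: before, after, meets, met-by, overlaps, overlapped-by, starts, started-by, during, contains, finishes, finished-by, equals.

meets

P7 = [March 1, March 4]; P6 = [March 4, March 11].
Compare endpoints: P7.start < P6.start, P7.start < P6.end, P7.end = P6.start, P7.end < P6.end.
That pattern is 'meets'.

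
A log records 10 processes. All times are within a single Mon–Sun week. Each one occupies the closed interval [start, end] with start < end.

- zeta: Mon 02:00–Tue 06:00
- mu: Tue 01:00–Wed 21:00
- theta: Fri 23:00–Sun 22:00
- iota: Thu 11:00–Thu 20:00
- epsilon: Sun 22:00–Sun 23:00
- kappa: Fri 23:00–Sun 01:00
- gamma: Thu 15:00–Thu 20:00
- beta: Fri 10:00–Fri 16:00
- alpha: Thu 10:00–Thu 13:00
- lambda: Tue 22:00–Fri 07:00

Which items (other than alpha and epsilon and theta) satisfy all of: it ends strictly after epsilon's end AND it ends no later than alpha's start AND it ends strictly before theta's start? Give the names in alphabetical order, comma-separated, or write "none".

Conditions: its end is strictly after epsilon's end (X.end > Sun 23:00) AND its end is no later than alpha's start (X.end <= Thu 10:00) AND its end is strictly before theta's start (X.end < Fri 23:00).
beta: end Fri 16:00 > Sun 23:00? ✗; end Fri 16:00 <= Thu 10:00? ✗; end Fri 16:00 < Fri 23:00? ✓ → no.
gamma: end Thu 20:00 > Sun 23:00? ✗; end Thu 20:00 <= Thu 10:00? ✗; end Thu 20:00 < Fri 23:00? ✓ → no.
iota: end Thu 20:00 > Sun 23:00? ✗; end Thu 20:00 <= Thu 10:00? ✗; end Thu 20:00 < Fri 23:00? ✓ → no.
kappa: end Sun 01:00 > Sun 23:00? ✗; end Sun 01:00 <= Thu 10:00? ✗; end Sun 01:00 < Fri 23:00? ✗ → no.
lambda: end Fri 07:00 > Sun 23:00? ✗; end Fri 07:00 <= Thu 10:00? ✗; end Fri 07:00 < Fri 23:00? ✓ → no.
mu: end Wed 21:00 > Sun 23:00? ✗; end Wed 21:00 <= Thu 10:00? ✓; end Wed 21:00 < Fri 23:00? ✓ → no.
zeta: end Tue 06:00 > Sun 23:00? ✗; end Tue 06:00 <= Thu 10:00? ✓; end Tue 06:00 < Fri 23:00? ✓ → no.
Result: none.

none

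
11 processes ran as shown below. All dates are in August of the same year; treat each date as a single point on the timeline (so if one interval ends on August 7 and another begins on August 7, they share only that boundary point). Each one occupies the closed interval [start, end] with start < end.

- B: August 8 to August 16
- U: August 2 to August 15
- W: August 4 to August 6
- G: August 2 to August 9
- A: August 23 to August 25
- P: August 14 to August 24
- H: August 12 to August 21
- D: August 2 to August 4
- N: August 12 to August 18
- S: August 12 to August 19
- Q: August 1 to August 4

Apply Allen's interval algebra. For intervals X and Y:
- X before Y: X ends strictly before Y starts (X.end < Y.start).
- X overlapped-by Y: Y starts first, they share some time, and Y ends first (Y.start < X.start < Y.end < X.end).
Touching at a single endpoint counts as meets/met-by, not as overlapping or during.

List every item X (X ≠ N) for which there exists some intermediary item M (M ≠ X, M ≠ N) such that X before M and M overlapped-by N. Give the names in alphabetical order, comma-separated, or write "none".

Target N = [August 12, August 18].
Intermediaries M with M overlapped-by N: P.
Via P — items with X before P: D, G, Q, W.
Union: D, G, Q, W.

D, G, Q, W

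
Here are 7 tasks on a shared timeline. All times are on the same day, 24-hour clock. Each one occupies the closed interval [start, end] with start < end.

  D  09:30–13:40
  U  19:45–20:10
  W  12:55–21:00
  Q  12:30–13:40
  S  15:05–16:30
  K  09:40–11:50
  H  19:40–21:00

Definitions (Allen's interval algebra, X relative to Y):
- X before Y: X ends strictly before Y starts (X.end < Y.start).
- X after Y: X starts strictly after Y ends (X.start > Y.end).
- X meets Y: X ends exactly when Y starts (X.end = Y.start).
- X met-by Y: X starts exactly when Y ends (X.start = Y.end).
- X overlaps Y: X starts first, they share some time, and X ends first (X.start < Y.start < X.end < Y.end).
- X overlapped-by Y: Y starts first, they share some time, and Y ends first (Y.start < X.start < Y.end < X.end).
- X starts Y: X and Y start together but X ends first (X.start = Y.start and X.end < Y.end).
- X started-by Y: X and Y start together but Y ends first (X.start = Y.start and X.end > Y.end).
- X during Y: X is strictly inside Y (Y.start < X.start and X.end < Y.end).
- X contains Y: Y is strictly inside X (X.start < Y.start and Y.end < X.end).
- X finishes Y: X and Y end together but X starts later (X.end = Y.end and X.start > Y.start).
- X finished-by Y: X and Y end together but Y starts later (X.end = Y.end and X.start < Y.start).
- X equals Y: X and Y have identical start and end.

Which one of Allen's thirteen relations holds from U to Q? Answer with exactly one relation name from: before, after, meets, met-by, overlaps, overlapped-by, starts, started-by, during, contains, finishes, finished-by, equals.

after

U = [19:45, 20:10]; Q = [12:30, 13:40].
Compare endpoints: U.start > Q.start, U.start > Q.end, U.end > Q.start, U.end > Q.end.
That pattern is 'after'.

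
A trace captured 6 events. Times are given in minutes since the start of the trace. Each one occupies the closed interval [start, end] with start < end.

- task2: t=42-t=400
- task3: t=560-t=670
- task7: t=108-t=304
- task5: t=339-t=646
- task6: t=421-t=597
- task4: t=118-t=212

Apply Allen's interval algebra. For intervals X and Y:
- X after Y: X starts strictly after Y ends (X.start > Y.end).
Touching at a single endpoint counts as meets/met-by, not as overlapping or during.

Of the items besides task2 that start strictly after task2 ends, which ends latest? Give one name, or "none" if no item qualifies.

task3

Target task2 = [t=42, t=400].
task3 [t=560, t=670] → after → candidate.
task4 [t=118, t=212] → during → excluded.
task5 [t=339, t=646] → overlapped-by → excluded.
task6 [t=421, t=597] → after → candidate.
task7 [t=108, t=304] → during → excluded.
Among candidates, latest end is t=670 → task3.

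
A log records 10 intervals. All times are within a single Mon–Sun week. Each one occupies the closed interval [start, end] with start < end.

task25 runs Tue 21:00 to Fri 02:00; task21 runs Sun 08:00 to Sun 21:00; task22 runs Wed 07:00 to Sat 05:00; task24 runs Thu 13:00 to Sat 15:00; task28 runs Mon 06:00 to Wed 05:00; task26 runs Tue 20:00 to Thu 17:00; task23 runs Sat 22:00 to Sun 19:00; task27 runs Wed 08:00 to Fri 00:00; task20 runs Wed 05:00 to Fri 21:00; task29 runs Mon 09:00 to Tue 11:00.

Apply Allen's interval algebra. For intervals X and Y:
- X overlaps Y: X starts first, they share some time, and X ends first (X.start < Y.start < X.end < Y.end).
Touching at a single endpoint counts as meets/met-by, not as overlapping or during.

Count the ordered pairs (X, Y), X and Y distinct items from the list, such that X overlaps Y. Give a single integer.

15

Checking all 90 ordered pairs for relation 'overlaps'; matching pairs in alphabetical order:
(task20, task22): task20 overlaps task22 ✓
(task20, task24): task20 overlaps task24 ✓
(task22, task24): task22 overlaps task24 ✓
(task23, task21): task23 overlaps task21 ✓
(task25, task20): task25 overlaps task20 ✓
(task25, task22): task25 overlaps task22 ✓
(task25, task24): task25 overlaps task24 ✓
(task26, task20): task26 overlaps task20 ✓
(task26, task22): task26 overlaps task22 ✓
(task26, task24): task26 overlaps task24 ✓
(task26, task25): task26 overlaps task25 ✓
(task26, task27): task26 overlaps task27 ✓
(task27, task24): task27 overlaps task24 ✓
(task28, task25): task28 overlaps task25 ✓
(task28, task26): task28 overlaps task26 ✓
Count: 15.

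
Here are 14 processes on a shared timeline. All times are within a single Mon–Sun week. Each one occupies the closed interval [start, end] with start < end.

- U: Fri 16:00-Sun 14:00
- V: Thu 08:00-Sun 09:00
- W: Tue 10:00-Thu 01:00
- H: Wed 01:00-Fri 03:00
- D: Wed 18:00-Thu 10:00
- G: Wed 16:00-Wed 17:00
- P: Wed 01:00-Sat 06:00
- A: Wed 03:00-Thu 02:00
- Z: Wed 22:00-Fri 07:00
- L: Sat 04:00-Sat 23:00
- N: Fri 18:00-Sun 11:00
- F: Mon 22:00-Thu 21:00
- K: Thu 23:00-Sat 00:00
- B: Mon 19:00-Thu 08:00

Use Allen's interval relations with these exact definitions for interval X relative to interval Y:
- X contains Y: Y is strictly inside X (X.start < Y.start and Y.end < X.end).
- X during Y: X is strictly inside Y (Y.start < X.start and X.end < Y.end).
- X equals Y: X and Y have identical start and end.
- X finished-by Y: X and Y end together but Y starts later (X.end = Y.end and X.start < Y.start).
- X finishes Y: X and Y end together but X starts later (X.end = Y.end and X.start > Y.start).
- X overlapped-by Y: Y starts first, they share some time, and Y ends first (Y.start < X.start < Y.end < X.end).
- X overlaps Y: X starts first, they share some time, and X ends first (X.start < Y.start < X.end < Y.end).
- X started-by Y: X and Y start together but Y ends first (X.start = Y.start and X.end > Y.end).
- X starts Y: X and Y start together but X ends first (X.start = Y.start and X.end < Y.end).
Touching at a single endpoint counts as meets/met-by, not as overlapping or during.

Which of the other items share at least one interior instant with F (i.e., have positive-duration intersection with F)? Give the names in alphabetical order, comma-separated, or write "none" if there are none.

Target F = [Mon 22:00, Thu 21:00].
A [Wed 03:00, Thu 02:00] → during → yes.
B [Mon 19:00, Thu 08:00] → overlaps → yes.
D [Wed 18:00, Thu 10:00] → during → yes.
G [Wed 16:00, Wed 17:00] → during → yes.
H [Wed 01:00, Fri 03:00] → overlapped-by → yes.
K [Thu 23:00, Sat 00:00] → after → no.
L [Sat 04:00, Sat 23:00] → after → no.
N [Fri 18:00, Sun 11:00] → after → no.
P [Wed 01:00, Sat 06:00] → overlapped-by → yes.
U [Fri 16:00, Sun 14:00] → after → no.
V [Thu 08:00, Sun 09:00] → overlapped-by → yes.
W [Tue 10:00, Thu 01:00] → during → yes.
Z [Wed 22:00, Fri 07:00] → overlapped-by → yes.
Result: A, B, D, G, H, P, V, W, Z.

A, B, D, G, H, P, V, W, Z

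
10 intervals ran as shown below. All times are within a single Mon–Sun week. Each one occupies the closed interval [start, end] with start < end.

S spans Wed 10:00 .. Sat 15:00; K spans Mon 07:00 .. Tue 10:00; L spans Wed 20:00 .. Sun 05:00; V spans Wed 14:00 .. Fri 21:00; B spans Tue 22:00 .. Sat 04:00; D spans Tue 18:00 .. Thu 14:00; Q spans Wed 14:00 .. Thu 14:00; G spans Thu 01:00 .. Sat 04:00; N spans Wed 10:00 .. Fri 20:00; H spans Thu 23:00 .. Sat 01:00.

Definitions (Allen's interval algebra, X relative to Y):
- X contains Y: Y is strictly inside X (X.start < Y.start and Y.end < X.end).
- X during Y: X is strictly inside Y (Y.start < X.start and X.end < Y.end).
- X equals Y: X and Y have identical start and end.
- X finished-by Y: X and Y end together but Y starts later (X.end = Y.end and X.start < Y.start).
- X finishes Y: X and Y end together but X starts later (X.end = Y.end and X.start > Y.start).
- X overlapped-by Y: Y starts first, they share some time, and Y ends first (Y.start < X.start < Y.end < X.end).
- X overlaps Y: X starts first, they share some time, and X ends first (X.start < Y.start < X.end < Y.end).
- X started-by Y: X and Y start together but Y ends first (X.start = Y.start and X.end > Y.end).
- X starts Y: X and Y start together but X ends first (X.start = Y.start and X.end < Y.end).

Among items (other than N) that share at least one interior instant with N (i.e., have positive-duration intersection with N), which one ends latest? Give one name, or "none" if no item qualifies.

L

Target N = [Wed 10:00, Fri 20:00].
B [Tue 22:00, Sat 04:00] → contains → candidate.
D [Tue 18:00, Thu 14:00] → overlaps → candidate.
G [Thu 01:00, Sat 04:00] → overlapped-by → candidate.
H [Thu 23:00, Sat 01:00] → overlapped-by → candidate.
K [Mon 07:00, Tue 10:00] → before → excluded.
L [Wed 20:00, Sun 05:00] → overlapped-by → candidate.
Q [Wed 14:00, Thu 14:00] → during → candidate.
S [Wed 10:00, Sat 15:00] → started-by → candidate.
V [Wed 14:00, Fri 21:00] → overlapped-by → candidate.
Among candidates, latest end is Sun 05:00 → L.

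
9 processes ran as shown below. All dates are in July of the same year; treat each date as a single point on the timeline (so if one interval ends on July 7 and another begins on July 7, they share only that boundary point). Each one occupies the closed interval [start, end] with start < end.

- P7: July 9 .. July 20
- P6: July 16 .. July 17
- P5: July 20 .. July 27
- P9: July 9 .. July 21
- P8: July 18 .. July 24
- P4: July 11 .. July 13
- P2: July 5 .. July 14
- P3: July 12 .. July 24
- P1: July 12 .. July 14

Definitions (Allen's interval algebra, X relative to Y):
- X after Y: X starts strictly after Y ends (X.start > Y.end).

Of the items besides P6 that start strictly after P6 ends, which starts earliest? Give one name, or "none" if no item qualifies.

Target P6 = [July 16, July 17].
P1 [July 12, July 14] → before → excluded.
P2 [July 5, July 14] → before → excluded.
P3 [July 12, July 24] → contains → excluded.
P4 [July 11, July 13] → before → excluded.
P5 [July 20, July 27] → after → candidate.
P7 [July 9, July 20] → contains → excluded.
P8 [July 18, July 24] → after → candidate.
P9 [July 9, July 21] → contains → excluded.
Among candidates, earliest start is July 18 → P8.

P8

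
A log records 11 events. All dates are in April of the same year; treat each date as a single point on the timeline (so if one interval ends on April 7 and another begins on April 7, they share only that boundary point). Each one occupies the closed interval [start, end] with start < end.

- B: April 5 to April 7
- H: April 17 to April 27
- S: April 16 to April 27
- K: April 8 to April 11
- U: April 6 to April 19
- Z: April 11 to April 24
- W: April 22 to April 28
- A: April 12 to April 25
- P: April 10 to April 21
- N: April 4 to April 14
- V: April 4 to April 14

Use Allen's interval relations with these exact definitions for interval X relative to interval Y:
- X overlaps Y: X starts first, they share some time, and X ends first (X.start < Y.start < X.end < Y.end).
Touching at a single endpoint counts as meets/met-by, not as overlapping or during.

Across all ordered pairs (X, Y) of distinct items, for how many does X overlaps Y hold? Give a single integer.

28

Checking all 110 ordered pairs for relation 'overlaps'; matching pairs in alphabetical order:
(A, H): A overlaps H ✓
(A, S): A overlaps S ✓
(A, W): A overlaps W ✓
(B, U): B overlaps U ✓
(H, W): H overlaps W ✓
(K, P): K overlaps P ✓
(N, A): N overlaps A ✓
(N, P): N overlaps P ✓
(N, U): N overlaps U ✓
(N, Z): N overlaps Z ✓
(P, A): P overlaps A ✓
(P, H): P overlaps H ✓
(P, S): P overlaps S ✓
(P, Z): P overlaps Z ✓
(S, W): S overlaps W ✓
(U, A): U overlaps A ✓
(U, H): U overlaps H ✓
(U, P): U overlaps P ✓
(U, S): U overlaps S ✓
(U, Z): U overlaps Z ✓
(V, A): V overlaps A ✓
(V, P): V overlaps P ✓
(V, U): V overlaps U ✓
(V, Z): V overlaps Z ✓
... plus 4 further pairs not listed.
Count: 28.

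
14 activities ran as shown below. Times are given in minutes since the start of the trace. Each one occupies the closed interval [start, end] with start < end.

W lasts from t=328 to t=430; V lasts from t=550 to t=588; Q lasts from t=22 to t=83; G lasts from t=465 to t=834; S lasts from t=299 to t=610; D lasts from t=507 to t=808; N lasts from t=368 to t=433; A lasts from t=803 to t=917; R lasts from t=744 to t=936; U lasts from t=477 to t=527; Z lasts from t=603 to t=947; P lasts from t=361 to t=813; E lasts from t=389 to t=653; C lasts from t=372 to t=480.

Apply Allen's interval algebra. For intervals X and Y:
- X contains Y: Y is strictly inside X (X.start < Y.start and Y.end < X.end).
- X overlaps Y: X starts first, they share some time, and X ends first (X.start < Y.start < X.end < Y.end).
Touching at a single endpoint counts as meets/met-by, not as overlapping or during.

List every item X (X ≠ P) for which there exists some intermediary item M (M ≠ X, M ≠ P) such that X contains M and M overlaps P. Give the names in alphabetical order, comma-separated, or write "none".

S

Target P = [t=361, t=813].
Intermediaries M with M overlaps P: S, W.
Via S — items with X contains S: none.
Via W — items with X contains W: S.
Union: S.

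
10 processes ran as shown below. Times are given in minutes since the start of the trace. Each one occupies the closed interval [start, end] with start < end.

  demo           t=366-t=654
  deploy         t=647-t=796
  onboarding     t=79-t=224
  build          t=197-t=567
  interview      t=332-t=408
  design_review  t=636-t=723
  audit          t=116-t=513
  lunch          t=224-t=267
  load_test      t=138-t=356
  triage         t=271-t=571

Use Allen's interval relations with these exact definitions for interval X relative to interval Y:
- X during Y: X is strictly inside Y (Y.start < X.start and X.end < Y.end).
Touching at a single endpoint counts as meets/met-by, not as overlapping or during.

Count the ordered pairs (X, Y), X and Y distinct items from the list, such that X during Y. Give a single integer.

Checking all 90 ordered pairs for relation 'during'; matching pairs in alphabetical order:
(interview, audit): interview during audit ✓
(interview, build): interview during build ✓
(interview, triage): interview during triage ✓
(load_test, audit): load_test during audit ✓
(lunch, audit): lunch during audit ✓
(lunch, build): lunch during build ✓
(lunch, load_test): lunch during load_test ✓
Count: 7.

7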